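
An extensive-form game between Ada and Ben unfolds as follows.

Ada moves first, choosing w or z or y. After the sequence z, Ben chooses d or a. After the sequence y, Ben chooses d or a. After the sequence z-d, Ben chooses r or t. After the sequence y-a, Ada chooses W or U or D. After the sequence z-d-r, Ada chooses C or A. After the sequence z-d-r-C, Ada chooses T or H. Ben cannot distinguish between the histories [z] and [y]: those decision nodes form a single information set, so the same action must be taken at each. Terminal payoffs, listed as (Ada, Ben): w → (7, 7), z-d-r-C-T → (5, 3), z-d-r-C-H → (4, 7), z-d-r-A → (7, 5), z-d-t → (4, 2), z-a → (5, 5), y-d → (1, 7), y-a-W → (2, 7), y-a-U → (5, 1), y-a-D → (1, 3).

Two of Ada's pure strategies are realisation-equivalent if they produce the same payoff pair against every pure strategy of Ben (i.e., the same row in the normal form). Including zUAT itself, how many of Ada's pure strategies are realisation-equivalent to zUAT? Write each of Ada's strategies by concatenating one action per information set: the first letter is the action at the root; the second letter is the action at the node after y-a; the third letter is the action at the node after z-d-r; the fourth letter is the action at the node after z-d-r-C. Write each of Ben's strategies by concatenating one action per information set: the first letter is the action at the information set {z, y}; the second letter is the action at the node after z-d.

Row for zUAT (columns dr, dt, ar, at): (7,5) (4,2) (5,5) (5,5).
Under zUAT, Ada's choice at the node after y-a and at the node after z-d-r-C can never be reached regardless of what Ben does, so varying those choices leaves every outcome unchanged.
Holding the reachable choices fixed and varying the unreachable ones freely already gives 3 × 2 = 6 equivalent strategies.
No other strategy reproduces this row, so those 6 are the full class: zWAT, zWAH, zUAT, zUAH, zDAT, zDAH.

6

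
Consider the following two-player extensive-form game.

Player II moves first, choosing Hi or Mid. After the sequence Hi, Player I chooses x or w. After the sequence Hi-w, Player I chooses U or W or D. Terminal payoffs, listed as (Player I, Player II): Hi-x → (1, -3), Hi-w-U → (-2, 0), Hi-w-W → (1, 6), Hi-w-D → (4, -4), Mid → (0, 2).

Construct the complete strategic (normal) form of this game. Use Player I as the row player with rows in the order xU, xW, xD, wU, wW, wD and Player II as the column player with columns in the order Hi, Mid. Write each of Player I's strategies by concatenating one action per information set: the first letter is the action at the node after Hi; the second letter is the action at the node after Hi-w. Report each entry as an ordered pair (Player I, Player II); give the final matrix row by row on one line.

xU: (1,-3) (0,2) | xW: (1,-3) (0,2) | xD: (1,-3) (0,2) | wU: (-2,0) (0,2) | wW: (1,6) (0,2) | wD: (4,-4) (0,2)

           Hi      Mid
  xU   (1,-3)    (0,2)
  xW   (1,-3)    (0,2)
  xD   (1,-3)    (0,2)
  wU   (-2,0)    (0,2)
  wW    (1,6)    (0,2)
  wD   (4,-4)    (0,2)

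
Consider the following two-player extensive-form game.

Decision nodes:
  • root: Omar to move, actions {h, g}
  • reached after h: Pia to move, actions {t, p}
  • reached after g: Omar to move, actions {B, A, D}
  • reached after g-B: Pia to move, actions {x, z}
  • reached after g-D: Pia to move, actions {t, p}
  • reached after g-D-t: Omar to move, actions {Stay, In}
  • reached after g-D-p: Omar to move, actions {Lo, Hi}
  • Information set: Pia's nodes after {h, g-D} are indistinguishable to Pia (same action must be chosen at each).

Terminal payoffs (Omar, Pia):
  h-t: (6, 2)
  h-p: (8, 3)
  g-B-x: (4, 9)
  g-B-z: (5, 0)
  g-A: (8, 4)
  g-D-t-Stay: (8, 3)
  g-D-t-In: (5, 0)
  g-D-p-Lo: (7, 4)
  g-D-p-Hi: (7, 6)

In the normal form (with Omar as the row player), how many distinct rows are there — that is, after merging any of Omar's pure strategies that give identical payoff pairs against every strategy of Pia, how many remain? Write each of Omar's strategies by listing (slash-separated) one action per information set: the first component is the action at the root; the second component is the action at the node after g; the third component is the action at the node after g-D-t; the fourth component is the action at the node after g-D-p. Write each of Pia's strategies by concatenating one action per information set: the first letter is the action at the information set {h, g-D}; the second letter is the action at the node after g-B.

7

Omar has 24 pure strategies: h/B/Stay/Lo, h/B/Stay/Hi, h/B/In/Lo, h/B/In/Hi, h/A/Stay/Lo, h/A/Stay/Hi, h/A/In/Lo, h/A/In/Hi, h/D/Stay/Lo, h/D/Stay/Hi, h/D/In/Lo, h/D/In/Hi, g/B/Stay/Lo, g/B/Stay/Hi, g/B/In/Lo, g/B/In/Hi, g/A/Stay/Lo, g/A/Stay/Hi, g/A/In/Lo, g/A/In/Hi, g/D/Stay/Lo, g/D/Stay/Hi, g/D/In/Lo, g/D/In/Hi. Columns: tx, tz, px, pz.
{h/B/Stay/Lo, h/B/Stay/Hi, h/B/In/Lo, h/B/In/Hi, h/A/Stay/Lo, h/A/Stay/Hi, h/A/In/Lo, h/A/In/Hi, h/D/Stay/Lo, h/D/Stay/Hi, h/D/In/Lo, h/D/In/Hi} → row (6,2) (6,2) (8,3) (8,3)
{g/B/Stay/Lo, g/B/Stay/Hi, g/B/In/Lo, g/B/In/Hi} → row (4,9) (5,0) (4,9) (5,0)
{g/A/Stay/Lo, g/A/Stay/Hi, g/A/In/Lo, g/A/In/Hi} → row (8,4) (8,4) (8,4) (8,4)
{g/D/Stay/Lo} → row (8,3) (8,3) (7,4) (7,4)
{g/D/Stay/Hi} → row (8,3) (8,3) (7,6) (7,6)
{g/D/In/Lo} → row (5,0) (5,0) (7,4) (7,4)
{g/D/In/Hi} → row (5,0) (5,0) (7,6) (7,6)
That's 7 distinct rows out of 24 strategies.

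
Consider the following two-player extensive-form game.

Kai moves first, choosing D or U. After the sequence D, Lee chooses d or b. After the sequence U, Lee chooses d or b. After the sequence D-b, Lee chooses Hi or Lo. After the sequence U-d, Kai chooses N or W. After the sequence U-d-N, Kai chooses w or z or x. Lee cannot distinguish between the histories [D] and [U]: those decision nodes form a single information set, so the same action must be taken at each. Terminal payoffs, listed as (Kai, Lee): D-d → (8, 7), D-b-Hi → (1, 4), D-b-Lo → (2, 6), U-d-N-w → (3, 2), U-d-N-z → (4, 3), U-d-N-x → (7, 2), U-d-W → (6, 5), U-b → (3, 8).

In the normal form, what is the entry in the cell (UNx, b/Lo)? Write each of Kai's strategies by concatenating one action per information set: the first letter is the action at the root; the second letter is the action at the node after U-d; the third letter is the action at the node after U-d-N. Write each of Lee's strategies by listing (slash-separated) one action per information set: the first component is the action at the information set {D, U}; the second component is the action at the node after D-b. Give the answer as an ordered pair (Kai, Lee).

Trace the play path from the root:
  Kai plays U
  Lee plays b at [U]
→ terminal payoff (3, 8).
(Kai's choice at the node after U-d is never reached on this path, so it doesn't affect the outcome.)

(3, 8)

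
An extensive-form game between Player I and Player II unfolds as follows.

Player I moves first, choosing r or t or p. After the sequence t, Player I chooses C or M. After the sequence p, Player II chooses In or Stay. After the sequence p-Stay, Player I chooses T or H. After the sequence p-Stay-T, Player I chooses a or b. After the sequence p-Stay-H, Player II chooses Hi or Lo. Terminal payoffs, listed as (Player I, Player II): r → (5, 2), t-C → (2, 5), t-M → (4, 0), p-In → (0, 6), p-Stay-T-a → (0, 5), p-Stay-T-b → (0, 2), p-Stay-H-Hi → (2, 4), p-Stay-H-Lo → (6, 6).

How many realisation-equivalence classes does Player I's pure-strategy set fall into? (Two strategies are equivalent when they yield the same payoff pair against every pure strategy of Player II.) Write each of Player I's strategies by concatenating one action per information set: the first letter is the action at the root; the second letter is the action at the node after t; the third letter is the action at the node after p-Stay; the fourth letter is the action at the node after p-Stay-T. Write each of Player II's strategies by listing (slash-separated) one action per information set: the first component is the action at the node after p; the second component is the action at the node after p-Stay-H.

Player I has 24 pure strategies: rCTa, rCTb, rCHa, rCHb, rMTa, rMTb, rMHa, rMHb, tCTa, tCTb, tCHa, tCHb, tMTa, tMTb, tMHa, tMHb, pCTa, pCTb, pCHa, pCHb, pMTa, pMTb, pMHa, pMHb. Columns: In/Hi, In/Lo, Stay/Hi, Stay/Lo.
{rCTa, rCTb, rCHa, rCHb, rMTa, rMTb, rMHa, rMHb} → row (5,2) (5,2) (5,2) (5,2)
{tCTa, tCTb, tCHa, tCHb} → row (2,5) (2,5) (2,5) (2,5)
{tMTa, tMTb, tMHa, tMHb} → row (4,0) (4,0) (4,0) (4,0)
{pCTa, pMTa} → row (0,6) (0,6) (0,5) (0,5)
{pCTb, pMTb} → row (0,6) (0,6) (0,2) (0,2)
{pCHa, pCHb, pMHa, pMHb} → row (0,6) (0,6) (2,4) (6,6)
That's 6 distinct rows out of 24 strategies.

6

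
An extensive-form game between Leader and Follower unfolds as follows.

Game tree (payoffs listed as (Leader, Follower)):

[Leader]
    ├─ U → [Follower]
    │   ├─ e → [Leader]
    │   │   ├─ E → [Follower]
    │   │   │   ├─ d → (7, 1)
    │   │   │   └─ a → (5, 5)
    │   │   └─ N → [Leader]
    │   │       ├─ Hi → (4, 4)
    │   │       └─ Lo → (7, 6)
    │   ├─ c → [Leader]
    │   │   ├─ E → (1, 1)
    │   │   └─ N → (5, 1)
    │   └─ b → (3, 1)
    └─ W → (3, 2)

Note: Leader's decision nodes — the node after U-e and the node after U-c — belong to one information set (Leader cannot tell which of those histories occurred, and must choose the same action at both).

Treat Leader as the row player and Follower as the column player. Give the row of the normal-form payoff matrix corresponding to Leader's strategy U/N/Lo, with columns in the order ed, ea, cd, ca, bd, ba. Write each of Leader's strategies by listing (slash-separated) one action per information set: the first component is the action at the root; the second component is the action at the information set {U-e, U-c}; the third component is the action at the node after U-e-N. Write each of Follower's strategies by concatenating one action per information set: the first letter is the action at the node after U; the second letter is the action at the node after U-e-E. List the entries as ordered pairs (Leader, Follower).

vs ed: Leader plays U → Follower plays e at [U] → Leader plays N at [U-e] → Leader plays Lo at [U-e-N] → (7, 6)
vs ea: Leader plays U → Follower plays e at [U] → Leader plays N at [U-e] → Leader plays Lo at [U-e-N] → (7, 6)
vs cd: Leader plays U → Follower plays c at [U] → Leader plays N at [U-c] → (5, 1)
vs ca: Leader plays U → Follower plays c at [U] → Leader plays N at [U-c] → (5, 1)
vs bd: Leader plays U → Follower plays b at [U] → (3, 1)
vs ba: Leader plays U → Follower plays b at [U] → (3, 1)

(7,6) (7,6) (5,1) (5,1) (3,1) (3,1)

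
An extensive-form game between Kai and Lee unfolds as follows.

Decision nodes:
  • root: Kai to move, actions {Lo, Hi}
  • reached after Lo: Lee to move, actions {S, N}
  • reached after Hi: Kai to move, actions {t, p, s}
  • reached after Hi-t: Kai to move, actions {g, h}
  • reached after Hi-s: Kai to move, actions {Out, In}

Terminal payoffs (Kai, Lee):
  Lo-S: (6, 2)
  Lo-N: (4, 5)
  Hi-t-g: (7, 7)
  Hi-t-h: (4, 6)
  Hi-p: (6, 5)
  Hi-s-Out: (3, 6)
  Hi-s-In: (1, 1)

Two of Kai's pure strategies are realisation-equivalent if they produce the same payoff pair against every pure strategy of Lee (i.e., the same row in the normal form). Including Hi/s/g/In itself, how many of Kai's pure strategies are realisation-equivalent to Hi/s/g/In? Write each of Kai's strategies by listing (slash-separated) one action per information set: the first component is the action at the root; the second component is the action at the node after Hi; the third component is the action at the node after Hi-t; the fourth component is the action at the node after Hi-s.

Row for Hi/s/g/In (columns S, N): (1,1) (1,1).
Under Hi/s/g/In, Kai's choice at the node after Hi-t can never be reached regardless of what Lee does, so varying those choices leaves every outcome unchanged.
Holding the reachable choices fixed and varying the unreachable one freely already gives 2 equivalent strategies.
No other strategy reproduces this row, so those 2 are the full class: Hi/s/g/In, Hi/s/h/In.

2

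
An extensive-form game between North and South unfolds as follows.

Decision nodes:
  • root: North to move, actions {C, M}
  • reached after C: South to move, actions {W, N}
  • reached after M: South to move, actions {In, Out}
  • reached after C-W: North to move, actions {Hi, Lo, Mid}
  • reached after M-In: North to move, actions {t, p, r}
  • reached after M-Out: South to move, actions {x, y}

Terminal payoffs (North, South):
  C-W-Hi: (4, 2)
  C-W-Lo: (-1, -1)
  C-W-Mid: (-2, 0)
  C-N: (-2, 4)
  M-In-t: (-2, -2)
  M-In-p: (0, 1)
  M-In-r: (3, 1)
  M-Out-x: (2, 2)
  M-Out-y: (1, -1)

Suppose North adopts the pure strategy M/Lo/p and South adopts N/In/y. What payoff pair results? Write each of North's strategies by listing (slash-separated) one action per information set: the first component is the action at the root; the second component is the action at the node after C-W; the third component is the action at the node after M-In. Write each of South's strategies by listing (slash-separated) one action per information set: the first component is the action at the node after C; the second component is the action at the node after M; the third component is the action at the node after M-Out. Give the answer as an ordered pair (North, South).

(0, 1)

Trace the play path from the root:
  North plays M
  South plays In at [M]
  North plays p at [M-In]
→ terminal payoff (0, 1).
(North's choice at the node after C-W is never reached on this path, so it doesn't affect the outcome.)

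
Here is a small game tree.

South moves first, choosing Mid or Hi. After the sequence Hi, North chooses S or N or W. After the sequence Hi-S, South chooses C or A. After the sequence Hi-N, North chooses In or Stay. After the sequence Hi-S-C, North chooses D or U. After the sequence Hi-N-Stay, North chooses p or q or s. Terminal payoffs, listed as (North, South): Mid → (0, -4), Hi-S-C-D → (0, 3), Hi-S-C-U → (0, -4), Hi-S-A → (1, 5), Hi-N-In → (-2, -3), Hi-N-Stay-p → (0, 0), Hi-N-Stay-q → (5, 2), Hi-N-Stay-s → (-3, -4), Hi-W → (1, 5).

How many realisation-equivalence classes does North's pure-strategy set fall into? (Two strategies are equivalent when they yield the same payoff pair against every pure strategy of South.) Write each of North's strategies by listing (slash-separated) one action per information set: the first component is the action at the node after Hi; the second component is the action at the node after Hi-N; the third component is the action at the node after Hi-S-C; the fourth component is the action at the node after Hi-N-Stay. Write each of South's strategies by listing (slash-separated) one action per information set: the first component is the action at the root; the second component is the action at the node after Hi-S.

North has 36 pure strategies: S/In/D/p, S/In/D/q, S/In/D/s, S/In/U/p, S/In/U/q, S/In/U/s, S/Stay/D/p, S/Stay/D/q, S/Stay/D/s, S/Stay/U/p, S/Stay/U/q, S/Stay/U/s, N/In/D/p, N/In/D/q, N/In/D/s, N/In/U/p, N/In/U/q, N/In/U/s, N/Stay/D/p, N/Stay/D/q, N/Stay/D/s, N/Stay/U/p, N/Stay/U/q, N/Stay/U/s, W/In/D/p, W/In/D/q, W/In/D/s, W/In/U/p, W/In/U/q, W/In/U/s, W/Stay/D/p, W/Stay/D/q, W/Stay/D/s, W/Stay/U/p, W/Stay/U/q, W/Stay/U/s. Columns: Mid/C, Mid/A, Hi/C, Hi/A.
{S/In/D/p, S/In/D/q, S/In/D/s, S/Stay/D/p, S/Stay/D/q, S/Stay/D/s} → row (0,-4) (0,-4) (0,3) (1,5)
{S/In/U/p, S/In/U/q, S/In/U/s, S/Stay/U/p, S/Stay/U/q, S/Stay/U/s} → row (0,-4) (0,-4) (0,-4) (1,5)
{N/In/D/p, N/In/D/q, N/In/D/s, N/In/U/p, N/In/U/q, N/In/U/s} → row (0,-4) (0,-4) (-2,-3) (-2,-3)
{N/Stay/D/p, N/Stay/U/p} → row (0,-4) (0,-4) (0,0) (0,0)
{N/Stay/D/q, N/Stay/U/q} → row (0,-4) (0,-4) (5,2) (5,2)
{N/Stay/D/s, N/Stay/U/s} → row (0,-4) (0,-4) (-3,-4) (-3,-4)
{W/In/D/p, W/In/D/q, W/In/D/s, W/In/U/p, W/In/U/q, W/In/U/s, W/Stay/D/p, W/Stay/D/q, W/Stay/D/s, W/Stay/U/p, W/Stay/U/q, W/Stay/U/s} → row (0,-4) (0,-4) (1,5) (1,5)
That's 7 distinct rows out of 36 strategies.

7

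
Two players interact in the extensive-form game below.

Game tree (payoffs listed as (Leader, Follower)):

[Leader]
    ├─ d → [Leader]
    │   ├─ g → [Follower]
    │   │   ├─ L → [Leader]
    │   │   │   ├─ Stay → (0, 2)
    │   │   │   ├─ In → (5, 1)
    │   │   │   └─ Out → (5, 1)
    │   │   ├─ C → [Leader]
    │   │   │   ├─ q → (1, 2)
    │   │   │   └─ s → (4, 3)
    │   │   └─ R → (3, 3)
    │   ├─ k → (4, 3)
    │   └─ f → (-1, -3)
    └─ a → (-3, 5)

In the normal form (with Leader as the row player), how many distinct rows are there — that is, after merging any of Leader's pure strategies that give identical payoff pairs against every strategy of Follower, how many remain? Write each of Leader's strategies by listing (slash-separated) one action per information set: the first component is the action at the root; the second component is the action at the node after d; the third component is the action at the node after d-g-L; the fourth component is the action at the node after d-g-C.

Leader has 36 pure strategies: d/g/Stay/q, d/g/Stay/s, d/g/In/q, d/g/In/s, d/g/Out/q, d/g/Out/s, d/k/Stay/q, d/k/Stay/s, d/k/In/q, d/k/In/s, d/k/Out/q, d/k/Out/s, d/f/Stay/q, d/f/Stay/s, d/f/In/q, d/f/In/s, d/f/Out/q, d/f/Out/s, a/g/Stay/q, a/g/Stay/s, a/g/In/q, a/g/In/s, a/g/Out/q, a/g/Out/s, a/k/Stay/q, a/k/Stay/s, a/k/In/q, a/k/In/s, a/k/Out/q, a/k/Out/s, a/f/Stay/q, a/f/Stay/s, a/f/In/q, a/f/In/s, a/f/Out/q, a/f/Out/s. Columns: L, C, R.
{d/g/Stay/q} → row (0,2) (1,2) (3,3)
{d/g/Stay/s} → row (0,2) (4,3) (3,3)
{d/g/In/q, d/g/Out/q} → row (5,1) (1,2) (3,3)
{d/g/In/s, d/g/Out/s} → row (5,1) (4,3) (3,3)
{d/k/Stay/q, d/k/Stay/s, d/k/In/q, d/k/In/s, d/k/Out/q, d/k/Out/s} → row (4,3) (4,3) (4,3)
{d/f/Stay/q, d/f/Stay/s, d/f/In/q, d/f/In/s, d/f/Out/q, d/f/Out/s} → row (-1,-3) (-1,-3) (-1,-3)
{a/g/Stay/q, a/g/Stay/s, a/g/In/q, a/g/In/s, a/g/Out/q, a/g/Out/s, a/k/Stay/q, a/k/Stay/s, a/k/In/q, a/k/In/s, a/k/Out/q, a/k/Out/s, a/f/Stay/q, a/f/Stay/s, a/f/In/q, a/f/In/s, a/f/Out/q, a/f/Out/s} → row (-3,5) (-3,5) (-3,5)
That's 7 distinct rows out of 36 strategies.

7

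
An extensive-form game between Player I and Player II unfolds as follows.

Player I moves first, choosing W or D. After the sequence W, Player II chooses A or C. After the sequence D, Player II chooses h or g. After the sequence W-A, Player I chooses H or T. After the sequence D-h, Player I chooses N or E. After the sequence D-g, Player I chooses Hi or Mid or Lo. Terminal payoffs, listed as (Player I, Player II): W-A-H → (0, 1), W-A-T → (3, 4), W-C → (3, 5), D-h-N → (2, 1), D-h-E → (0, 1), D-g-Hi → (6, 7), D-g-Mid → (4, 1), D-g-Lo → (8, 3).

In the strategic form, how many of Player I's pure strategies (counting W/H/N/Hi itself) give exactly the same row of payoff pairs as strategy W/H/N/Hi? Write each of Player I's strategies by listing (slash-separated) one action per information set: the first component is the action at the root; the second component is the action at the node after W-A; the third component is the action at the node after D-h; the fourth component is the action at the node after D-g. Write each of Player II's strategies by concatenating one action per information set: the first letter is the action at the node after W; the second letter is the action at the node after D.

Row for W/H/N/Hi (columns Ah, Ag, Ch, Cg): (0,1) (0,1) (3,5) (3,5).
Under W/H/N/Hi, Player I's choice at the node after D-h and at the node after D-g can never be reached regardless of what Player II does, so varying those choices leaves every outcome unchanged.
Holding the reachable choices fixed and varying the unreachable ones freely already gives 2 × 3 = 6 equivalent strategies.
No other strategy reproduces this row, so those 6 are the full class: W/H/N/Hi, W/H/N/Mid, W/H/N/Lo, W/H/E/Hi, W/H/E/Mid, W/H/E/Lo.

6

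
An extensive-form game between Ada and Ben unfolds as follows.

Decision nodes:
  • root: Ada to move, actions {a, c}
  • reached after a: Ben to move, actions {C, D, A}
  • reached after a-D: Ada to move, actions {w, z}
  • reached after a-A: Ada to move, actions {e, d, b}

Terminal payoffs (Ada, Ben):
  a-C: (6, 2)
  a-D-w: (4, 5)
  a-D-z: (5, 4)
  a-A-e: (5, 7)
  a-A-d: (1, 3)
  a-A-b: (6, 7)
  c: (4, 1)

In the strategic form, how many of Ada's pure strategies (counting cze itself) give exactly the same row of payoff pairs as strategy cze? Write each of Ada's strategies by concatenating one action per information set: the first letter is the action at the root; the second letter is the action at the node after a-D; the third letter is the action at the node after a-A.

6

Row for cze (columns C, D, A): (4,1) (4,1) (4,1).
Under cze, Ada's choice at the node after a-D and at the node after a-A can never be reached regardless of what Ben does, so varying those choices leaves every outcome unchanged.
Holding the reachable choices fixed and varying the unreachable ones freely already gives 2 × 3 = 6 equivalent strategies.
No other strategy reproduces this row, so those 6 are the full class: cwe, cwd, cwb, cze, czd, czb.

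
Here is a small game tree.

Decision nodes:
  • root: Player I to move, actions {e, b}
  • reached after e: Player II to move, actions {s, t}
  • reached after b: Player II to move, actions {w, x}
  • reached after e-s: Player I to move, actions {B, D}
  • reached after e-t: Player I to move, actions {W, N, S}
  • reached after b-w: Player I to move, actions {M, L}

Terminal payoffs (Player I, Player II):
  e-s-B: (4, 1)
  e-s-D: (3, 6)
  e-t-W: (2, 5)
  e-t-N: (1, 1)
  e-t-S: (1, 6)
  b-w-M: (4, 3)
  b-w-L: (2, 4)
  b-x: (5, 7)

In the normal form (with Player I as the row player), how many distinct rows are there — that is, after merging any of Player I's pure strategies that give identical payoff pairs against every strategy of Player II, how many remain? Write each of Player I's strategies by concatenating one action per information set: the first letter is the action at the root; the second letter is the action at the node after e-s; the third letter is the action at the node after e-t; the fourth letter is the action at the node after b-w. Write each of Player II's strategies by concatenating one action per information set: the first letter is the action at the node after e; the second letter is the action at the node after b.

Player I has 24 pure strategies: eBWM, eBWL, eBNM, eBNL, eBSM, eBSL, eDWM, eDWL, eDNM, eDNL, eDSM, eDSL, bBWM, bBWL, bBNM, bBNL, bBSM, bBSL, bDWM, bDWL, bDNM, bDNL, bDSM, bDSL. Columns: sw, sx, tw, tx.
{eBWM, eBWL} → row (4,1) (4,1) (2,5) (2,5)
{eBNM, eBNL} → row (4,1) (4,1) (1,1) (1,1)
{eBSM, eBSL} → row (4,1) (4,1) (1,6) (1,6)
{eDWM, eDWL} → row (3,6) (3,6) (2,5) (2,5)
{eDNM, eDNL} → row (3,6) (3,6) (1,1) (1,1)
{eDSM, eDSL} → row (3,6) (3,6) (1,6) (1,6)
{bBWM, bBNM, bBSM, bDWM, bDNM, bDSM} → row (4,3) (5,7) (4,3) (5,7)
{bBWL, bBNL, bBSL, bDWL, bDNL, bDSL} → row (2,4) (5,7) (2,4) (5,7)
That's 8 distinct rows out of 24 strategies.

8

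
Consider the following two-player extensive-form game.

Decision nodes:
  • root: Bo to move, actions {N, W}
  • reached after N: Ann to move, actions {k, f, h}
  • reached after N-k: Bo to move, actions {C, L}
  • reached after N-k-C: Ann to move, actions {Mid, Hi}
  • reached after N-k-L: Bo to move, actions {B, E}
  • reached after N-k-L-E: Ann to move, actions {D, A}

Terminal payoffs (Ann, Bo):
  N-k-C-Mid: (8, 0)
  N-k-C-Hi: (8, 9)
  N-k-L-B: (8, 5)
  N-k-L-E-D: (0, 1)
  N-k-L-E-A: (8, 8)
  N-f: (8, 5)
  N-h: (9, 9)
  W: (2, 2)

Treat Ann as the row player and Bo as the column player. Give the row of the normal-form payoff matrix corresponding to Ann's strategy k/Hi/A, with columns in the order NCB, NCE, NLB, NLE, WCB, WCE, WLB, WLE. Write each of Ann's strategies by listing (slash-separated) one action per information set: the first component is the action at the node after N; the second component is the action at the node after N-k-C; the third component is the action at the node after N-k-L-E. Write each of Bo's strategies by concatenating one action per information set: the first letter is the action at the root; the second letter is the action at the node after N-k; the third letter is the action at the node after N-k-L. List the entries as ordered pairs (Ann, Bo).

vs NCB: Bo plays N → Ann plays k at [N] → Bo plays C at [N-k] → Ann plays Hi at [N-k-C] → (8, 9)
vs NCE: Bo plays N → Ann plays k at [N] → Bo plays C at [N-k] → Ann plays Hi at [N-k-C] → (8, 9)
vs NLB: Bo plays N → Ann plays k at [N] → Bo plays L at [N-k] → Bo plays B at [N-k-L] → (8, 5)
vs NLE: Bo plays N → Ann plays k at [N] → Bo plays L at [N-k] → Bo plays E at [N-k-L] → Ann plays A at [N-k-L-E] → (8, 8)
vs WCB: Bo plays W → (2, 2)
vs WCE: Bo plays W → (2, 2)
vs WLB: Bo plays W → (2, 2)
vs WLE: Bo plays W → (2, 2)

(8,9) (8,9) (8,5) (8,8) (2,2) (2,2) (2,2) (2,2)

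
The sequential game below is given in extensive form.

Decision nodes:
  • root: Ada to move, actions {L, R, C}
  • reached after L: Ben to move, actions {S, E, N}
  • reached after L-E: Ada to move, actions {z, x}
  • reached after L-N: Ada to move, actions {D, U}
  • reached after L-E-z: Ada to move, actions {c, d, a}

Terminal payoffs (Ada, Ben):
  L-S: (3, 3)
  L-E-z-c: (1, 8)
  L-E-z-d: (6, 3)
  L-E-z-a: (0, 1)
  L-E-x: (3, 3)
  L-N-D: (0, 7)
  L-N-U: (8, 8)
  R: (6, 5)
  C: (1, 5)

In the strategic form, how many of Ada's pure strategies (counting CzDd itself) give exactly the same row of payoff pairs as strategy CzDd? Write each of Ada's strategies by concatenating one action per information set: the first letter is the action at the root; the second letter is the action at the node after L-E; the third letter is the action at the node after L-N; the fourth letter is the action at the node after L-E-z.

Row for CzDd (columns S, E, N): (1,5) (1,5) (1,5).
Under CzDd, Ada's choice at the node after L-E and at the node after L-N and at the node after L-E-z can never be reached regardless of what Ben does, so varying those choices leaves every outcome unchanged.
Holding the reachable choices fixed and varying the unreachable ones freely already gives 2 × 2 × 3 = 12 equivalent strategies.
No other strategy reproduces this row, so those 12 are the full class: CzDc, CzDd, CzDa, CzUc, CzUd, CzUa, CxDc, CxDd, CxDa, CxUc, CxUd, CxUa.

12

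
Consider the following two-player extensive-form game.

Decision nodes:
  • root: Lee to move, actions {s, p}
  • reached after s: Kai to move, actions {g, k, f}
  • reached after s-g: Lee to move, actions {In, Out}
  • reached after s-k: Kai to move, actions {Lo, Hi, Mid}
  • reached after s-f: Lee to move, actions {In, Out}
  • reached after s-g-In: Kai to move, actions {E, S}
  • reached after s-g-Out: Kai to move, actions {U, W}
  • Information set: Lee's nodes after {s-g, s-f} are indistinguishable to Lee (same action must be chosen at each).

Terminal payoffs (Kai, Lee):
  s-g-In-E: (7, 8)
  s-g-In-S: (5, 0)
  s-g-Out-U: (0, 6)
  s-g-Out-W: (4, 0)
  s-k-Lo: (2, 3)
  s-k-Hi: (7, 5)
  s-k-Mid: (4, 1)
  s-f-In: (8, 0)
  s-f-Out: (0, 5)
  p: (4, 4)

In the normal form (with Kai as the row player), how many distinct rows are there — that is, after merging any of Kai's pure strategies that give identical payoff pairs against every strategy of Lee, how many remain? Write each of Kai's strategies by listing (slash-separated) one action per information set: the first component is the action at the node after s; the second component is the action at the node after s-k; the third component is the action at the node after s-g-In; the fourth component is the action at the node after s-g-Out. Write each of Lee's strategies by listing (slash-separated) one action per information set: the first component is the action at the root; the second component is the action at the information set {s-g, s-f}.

Kai has 36 pure strategies: g/Lo/E/U, g/Lo/E/W, g/Lo/S/U, g/Lo/S/W, g/Hi/E/U, g/Hi/E/W, g/Hi/S/U, g/Hi/S/W, g/Mid/E/U, g/Mid/E/W, g/Mid/S/U, g/Mid/S/W, k/Lo/E/U, k/Lo/E/W, k/Lo/S/U, k/Lo/S/W, k/Hi/E/U, k/Hi/E/W, k/Hi/S/U, k/Hi/S/W, k/Mid/E/U, k/Mid/E/W, k/Mid/S/U, k/Mid/S/W, f/Lo/E/U, f/Lo/E/W, f/Lo/S/U, f/Lo/S/W, f/Hi/E/U, f/Hi/E/W, f/Hi/S/U, f/Hi/S/W, f/Mid/E/U, f/Mid/E/W, f/Mid/S/U, f/Mid/S/W. Columns: s/In, s/Out, p/In, p/Out.
{g/Lo/E/U, g/Hi/E/U, g/Mid/E/U} → row (7,8) (0,6) (4,4) (4,4)
{g/Lo/E/W, g/Hi/E/W, g/Mid/E/W} → row (7,8) (4,0) (4,4) (4,4)
{g/Lo/S/U, g/Hi/S/U, g/Mid/S/U} → row (5,0) (0,6) (4,4) (4,4)
{g/Lo/S/W, g/Hi/S/W, g/Mid/S/W} → row (5,0) (4,0) (4,4) (4,4)
{k/Lo/E/U, k/Lo/E/W, k/Lo/S/U, k/Lo/S/W} → row (2,3) (2,3) (4,4) (4,4)
{k/Hi/E/U, k/Hi/E/W, k/Hi/S/U, k/Hi/S/W} → row (7,5) (7,5) (4,4) (4,4)
{k/Mid/E/U, k/Mid/E/W, k/Mid/S/U, k/Mid/S/W} → row (4,1) (4,1) (4,4) (4,4)
{f/Lo/E/U, f/Lo/E/W, f/Lo/S/U, f/Lo/S/W, f/Hi/E/U, f/Hi/E/W, f/Hi/S/U, f/Hi/S/W, f/Mid/E/U, f/Mid/E/W, f/Mid/S/U, f/Mid/S/W} → row (8,0) (0,5) (4,4) (4,4)
That's 8 distinct rows out of 36 strategies.

8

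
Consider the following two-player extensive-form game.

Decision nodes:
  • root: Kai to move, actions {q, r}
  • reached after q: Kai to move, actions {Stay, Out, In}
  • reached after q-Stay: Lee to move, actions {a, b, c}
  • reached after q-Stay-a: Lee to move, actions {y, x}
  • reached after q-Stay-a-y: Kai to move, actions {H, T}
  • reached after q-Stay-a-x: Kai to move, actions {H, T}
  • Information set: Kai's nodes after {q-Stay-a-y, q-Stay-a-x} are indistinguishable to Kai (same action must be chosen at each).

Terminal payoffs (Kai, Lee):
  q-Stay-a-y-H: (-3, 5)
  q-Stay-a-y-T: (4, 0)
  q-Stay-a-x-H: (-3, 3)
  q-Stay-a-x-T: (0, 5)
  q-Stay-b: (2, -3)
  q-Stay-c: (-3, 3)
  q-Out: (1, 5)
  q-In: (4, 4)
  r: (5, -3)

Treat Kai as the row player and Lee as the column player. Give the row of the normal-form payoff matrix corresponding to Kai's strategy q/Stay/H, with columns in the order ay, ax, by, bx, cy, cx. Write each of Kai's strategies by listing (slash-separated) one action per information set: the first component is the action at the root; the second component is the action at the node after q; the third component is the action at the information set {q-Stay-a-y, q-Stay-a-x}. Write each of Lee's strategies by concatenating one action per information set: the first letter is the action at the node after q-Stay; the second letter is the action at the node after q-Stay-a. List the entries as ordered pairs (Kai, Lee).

(-3,5) (-3,3) (2,-3) (2,-3) (-3,3) (-3,3)

vs ay: Kai plays q → Kai plays Stay at [q] → Lee plays a at [q-Stay] → Lee plays y at [q-Stay-a] → Kai plays H at [q-Stay-a-y] → (-3, 5)
vs ax: Kai plays q → Kai plays Stay at [q] → Lee plays a at [q-Stay] → Lee plays x at [q-Stay-a] → Kai plays H at [q-Stay-a-x] → (-3, 3)
vs by: Kai plays q → Kai plays Stay at [q] → Lee plays b at [q-Stay] → (2, -3)
vs bx: Kai plays q → Kai plays Stay at [q] → Lee plays b at [q-Stay] → (2, -3)
vs cy: Kai plays q → Kai plays Stay at [q] → Lee plays c at [q-Stay] → (-3, 3)
vs cx: Kai plays q → Kai plays Stay at [q] → Lee plays c at [q-Stay] → (-3, 3)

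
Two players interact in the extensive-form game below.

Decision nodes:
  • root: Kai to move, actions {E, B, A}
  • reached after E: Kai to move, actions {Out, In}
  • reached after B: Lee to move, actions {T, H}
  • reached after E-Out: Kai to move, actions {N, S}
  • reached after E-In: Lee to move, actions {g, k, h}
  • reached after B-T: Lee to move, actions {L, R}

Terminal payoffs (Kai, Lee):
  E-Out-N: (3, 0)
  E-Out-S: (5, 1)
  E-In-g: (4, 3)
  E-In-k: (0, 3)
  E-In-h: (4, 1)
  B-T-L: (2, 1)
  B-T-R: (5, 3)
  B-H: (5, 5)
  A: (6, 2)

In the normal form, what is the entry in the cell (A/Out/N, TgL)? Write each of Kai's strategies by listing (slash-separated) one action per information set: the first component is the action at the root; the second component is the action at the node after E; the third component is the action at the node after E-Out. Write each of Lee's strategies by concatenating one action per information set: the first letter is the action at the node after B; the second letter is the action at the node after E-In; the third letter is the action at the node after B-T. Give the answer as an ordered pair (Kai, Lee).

Trace the play path from the root:
  Kai plays A
→ terminal payoff (6, 2).
(Kai's choice at the node after E is never reached on this path, so it doesn't affect the outcome.)

(6, 2)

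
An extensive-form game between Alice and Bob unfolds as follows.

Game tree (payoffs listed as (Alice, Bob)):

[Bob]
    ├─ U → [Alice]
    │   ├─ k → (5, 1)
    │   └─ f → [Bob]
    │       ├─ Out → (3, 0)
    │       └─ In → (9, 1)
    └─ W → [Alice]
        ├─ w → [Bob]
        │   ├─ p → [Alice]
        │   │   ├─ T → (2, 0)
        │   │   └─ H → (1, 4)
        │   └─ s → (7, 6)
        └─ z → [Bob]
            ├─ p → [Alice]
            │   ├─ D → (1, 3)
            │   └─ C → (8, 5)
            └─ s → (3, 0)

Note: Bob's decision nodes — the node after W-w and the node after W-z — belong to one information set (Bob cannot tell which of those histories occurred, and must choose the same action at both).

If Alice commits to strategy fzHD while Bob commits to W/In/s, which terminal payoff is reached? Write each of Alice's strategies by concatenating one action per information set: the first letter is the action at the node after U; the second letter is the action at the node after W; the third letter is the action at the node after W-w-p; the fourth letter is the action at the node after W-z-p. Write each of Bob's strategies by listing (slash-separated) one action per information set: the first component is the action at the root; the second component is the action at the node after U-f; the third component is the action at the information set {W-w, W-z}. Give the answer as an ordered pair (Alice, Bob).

Trace the play path from the root:
  Bob plays W
  Alice plays z at [W]
  Bob plays s at [W-z]
→ terminal payoff (3, 0).
(Alice's choice at the node after U is never reached on this path, so it doesn't affect the outcome.)

(3, 0)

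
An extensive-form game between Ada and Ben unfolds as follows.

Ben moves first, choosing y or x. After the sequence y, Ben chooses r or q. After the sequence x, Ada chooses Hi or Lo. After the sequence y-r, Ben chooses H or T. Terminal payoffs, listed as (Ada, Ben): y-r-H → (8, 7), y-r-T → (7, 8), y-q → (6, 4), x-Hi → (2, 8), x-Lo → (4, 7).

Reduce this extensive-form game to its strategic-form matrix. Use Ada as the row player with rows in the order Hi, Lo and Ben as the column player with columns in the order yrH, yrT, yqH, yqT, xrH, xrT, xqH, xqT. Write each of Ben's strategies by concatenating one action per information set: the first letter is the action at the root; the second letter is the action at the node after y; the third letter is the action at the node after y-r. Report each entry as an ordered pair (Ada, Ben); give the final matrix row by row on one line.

Hi: (8,7) (7,8) (6,4) (6,4) (2,8) (2,8) (2,8) (2,8) | Lo: (8,7) (7,8) (6,4) (6,4) (4,7) (4,7) (4,7) (4,7)

          yrH      yrT      yqH      yqT      xrH      xrT      xqH      xqT
  Hi    (8,7)    (7,8)    (6,4)    (6,4)    (2,8)    (2,8)    (2,8)    (2,8)
  Lo    (8,7)    (7,8)    (6,4)    (6,4)    (4,7)    (4,7)    (4,7)    (4,7)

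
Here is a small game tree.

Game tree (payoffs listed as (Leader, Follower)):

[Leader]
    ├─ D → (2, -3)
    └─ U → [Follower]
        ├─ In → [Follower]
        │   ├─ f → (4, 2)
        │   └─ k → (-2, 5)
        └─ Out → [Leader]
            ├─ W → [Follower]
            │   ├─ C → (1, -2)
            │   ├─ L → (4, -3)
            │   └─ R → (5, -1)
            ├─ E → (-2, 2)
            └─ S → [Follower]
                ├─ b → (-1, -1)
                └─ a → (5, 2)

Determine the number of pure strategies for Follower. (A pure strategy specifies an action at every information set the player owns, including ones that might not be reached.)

24

Follower owns the node after U with actions {In, Out} — two choices.
Follower owns the node after U-In with actions {f, k} — two choices.
Follower owns the node after U-Out-W with actions {C, L, R} — three choices.
Follower owns the node after U-Out-S with actions {b, a} — two choices.
A pure strategy fixes one action at each information set independently, so the count is the product 2 × 2 × 3 × 2 = 24.
(For reference, Leader has 6 pure strategies, giving a 24×6 normal-form matrix.)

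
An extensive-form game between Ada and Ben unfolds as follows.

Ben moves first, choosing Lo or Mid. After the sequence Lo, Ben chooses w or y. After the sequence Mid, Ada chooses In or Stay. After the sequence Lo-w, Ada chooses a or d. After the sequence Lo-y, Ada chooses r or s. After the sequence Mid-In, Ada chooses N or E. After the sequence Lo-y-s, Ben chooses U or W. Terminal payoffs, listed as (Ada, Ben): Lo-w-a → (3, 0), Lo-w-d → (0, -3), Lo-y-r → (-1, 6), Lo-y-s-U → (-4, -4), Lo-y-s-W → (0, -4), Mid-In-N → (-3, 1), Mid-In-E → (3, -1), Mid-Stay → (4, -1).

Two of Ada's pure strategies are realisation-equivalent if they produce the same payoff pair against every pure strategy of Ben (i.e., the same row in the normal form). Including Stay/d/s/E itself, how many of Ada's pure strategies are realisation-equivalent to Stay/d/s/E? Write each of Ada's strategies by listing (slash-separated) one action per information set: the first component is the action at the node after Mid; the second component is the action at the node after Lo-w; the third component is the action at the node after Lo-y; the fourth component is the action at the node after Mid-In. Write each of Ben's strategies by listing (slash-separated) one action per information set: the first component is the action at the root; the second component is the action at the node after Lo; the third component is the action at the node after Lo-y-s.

Row for Stay/d/s/E (columns Lo/w/U, Lo/w/W, Lo/y/U, Lo/y/W, Mid/w/U, Mid/w/W, Mid/y/U, Mid/y/W): (0,-3) (0,-3) (-4,-4) (0,-4) (4,-1) (4,-1) (4,-1) (4,-1).
Under Stay/d/s/E, Ada's choice at the node after Mid-In can never be reached regardless of what Ben does, so varying those choices leaves every outcome unchanged.
Holding the reachable choices fixed and varying the unreachable one freely already gives 2 equivalent strategies.
No other strategy reproduces this row, so those 2 are the full class: Stay/d/s/N, Stay/d/s/E.

2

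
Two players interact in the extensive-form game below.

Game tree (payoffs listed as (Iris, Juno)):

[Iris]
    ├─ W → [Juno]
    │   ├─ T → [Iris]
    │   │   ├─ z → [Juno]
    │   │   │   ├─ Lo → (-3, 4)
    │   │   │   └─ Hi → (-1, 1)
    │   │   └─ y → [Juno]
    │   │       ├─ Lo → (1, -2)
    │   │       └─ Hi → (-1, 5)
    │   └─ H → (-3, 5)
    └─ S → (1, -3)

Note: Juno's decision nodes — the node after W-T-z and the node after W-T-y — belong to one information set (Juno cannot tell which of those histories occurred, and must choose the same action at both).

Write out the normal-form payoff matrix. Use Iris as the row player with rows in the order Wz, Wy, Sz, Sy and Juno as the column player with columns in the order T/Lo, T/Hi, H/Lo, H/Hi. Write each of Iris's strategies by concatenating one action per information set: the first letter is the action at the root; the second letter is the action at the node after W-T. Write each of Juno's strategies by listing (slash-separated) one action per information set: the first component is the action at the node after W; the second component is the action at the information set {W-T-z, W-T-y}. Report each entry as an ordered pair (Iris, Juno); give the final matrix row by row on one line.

         T/Lo     T/Hi     H/Lo     H/Hi
  Wz   (-3,4)   (-1,1)   (-3,5)   (-3,5)
  Wy   (1,-2)   (-1,5)   (-3,5)   (-3,5)
  Sz   (1,-3)   (1,-3)   (1,-3)   (1,-3)
  Sy   (1,-3)   (1,-3)   (1,-3)   (1,-3)

Wz: (-3,4) (-1,1) (-3,5) (-3,5) | Wy: (1,-2) (-1,5) (-3,5) (-3,5) | Sz: (1,-3) (1,-3) (1,-3) (1,-3) | Sy: (1,-3) (1,-3) (1,-3) (1,-3)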